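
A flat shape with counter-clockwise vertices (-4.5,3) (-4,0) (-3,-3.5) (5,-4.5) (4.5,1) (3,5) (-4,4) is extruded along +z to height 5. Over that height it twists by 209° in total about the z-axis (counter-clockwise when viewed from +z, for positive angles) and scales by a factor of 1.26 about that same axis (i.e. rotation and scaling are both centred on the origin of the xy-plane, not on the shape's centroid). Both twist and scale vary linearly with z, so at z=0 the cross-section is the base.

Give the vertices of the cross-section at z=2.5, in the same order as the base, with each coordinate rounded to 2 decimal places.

t = z/height = 2.5/5 = 0.5
s = 1 + (scale-1)·z/height = 1 + (1.26-1)·2.5/5 = 1.130000
θ = twist·z/height = 209°·2.5/5 = 104.5000° = 1.823869 rad
cos θ = -0.250380, sin θ = 0.968148 (intermediates below are computed at full precision and shown rounded to 5 d.p.)
v1: (-4.5,3) → rotate → (-1.77773,-5.10780) → ×s → (-2.00884,-5.77182) → (-2.01,-5.77)
v2: (-4,0) → rotate → (1.00152,-3.87259) → ×s → (1.13172,-4.37603) → (1.13,-4.38)
v3: (-3,-3.5) → rotate → (4.13966,-2.02811) → ×s → (4.67781,-2.29177) → (4.68,-2.29)
v4: (5,-4.5) → rotate → (3.10476,5.96745) → ×s → (3.50838,6.74322) → (3.51,6.74)
v5: (4.5,1) → rotate → (-2.09486,4.10628) → ×s → (-2.36719,4.64010) → (-2.37,4.64)
v6: (3,5) → rotate → (-5.59188,1.65254) → ×s → (-6.31882,1.86737) → (-6.32,1.87)
v7: (-4,4) → rotate → (-2.87107,-4.87411) → ×s → (-3.24431,-5.50774) → (-3.24,-5.51)

Cross-section at z=2.5: (-2.01,-5.77) (1.13,-4.38) (4.68,-2.29) (3.51,6.74) (-2.37,4.64) (-6.32,1.87) (-3.24,-5.51)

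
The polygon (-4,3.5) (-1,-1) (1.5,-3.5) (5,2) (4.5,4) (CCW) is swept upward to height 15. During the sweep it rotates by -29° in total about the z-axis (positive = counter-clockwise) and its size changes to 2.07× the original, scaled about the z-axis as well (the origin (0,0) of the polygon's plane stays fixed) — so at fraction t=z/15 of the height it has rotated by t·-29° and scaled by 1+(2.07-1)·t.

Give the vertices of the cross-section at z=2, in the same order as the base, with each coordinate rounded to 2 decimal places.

Cross-section at z=2: (-4.29,4.30) (-1.22,-1.06) (1.44,-4.11) (5.85,1.89) (5.44,4.21)

t = z/height = 2/15 = 0.133333
s = 1 + (scale-1)·z/height = 1 + (2.07-1)·2/15 = 1.142667
θ = twist·z/height = -29°·2/15 = -3.8667° = -0.067486 rad
cos θ = 0.997724, sin θ = -0.067435 (intermediates below are computed at full precision and shown rounded to 5 d.p.)
v1: (-4,3.5) → rotate → (-3.75487,3.76177) → ×s → (-4.29057,4.29845) → (-4.29,4.30)
v2: (-1,-1) → rotate → (-1.06516,-0.93029) → ×s → (-1.21712,-1.06301) → (-1.22,-1.06)
v3: (1.5,-3.5) → rotate → (1.26056,-3.59319) → ×s → (1.44040,-4.10581) → (1.44,-4.11)
v4: (5,2) → rotate → (5.12349,1.65827) → ×s → (5.85444,1.89485) → (5.85,1.89)
v5: (4.5,4) → rotate → (4.75950,3.68744) → ×s → (5.43852,4.21351) → (5.44,4.21)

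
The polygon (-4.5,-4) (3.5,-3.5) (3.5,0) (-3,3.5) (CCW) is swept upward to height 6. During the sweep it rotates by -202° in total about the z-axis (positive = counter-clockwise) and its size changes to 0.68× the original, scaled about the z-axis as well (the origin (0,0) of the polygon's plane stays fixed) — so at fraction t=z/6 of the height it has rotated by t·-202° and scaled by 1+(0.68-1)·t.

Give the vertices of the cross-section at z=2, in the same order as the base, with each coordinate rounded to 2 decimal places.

Cross-section at z=2: (-4.85,2.33) (-1.68,-4.09) (1.20,-2.89) (1.85,3.68)

t = z/height = 2/6 = 0.333333
s = 1 + (scale-1)·z/height = 1 + (0.68-1)·2/6 = 0.893333
θ = twist·z/height = -202°·2/6 = -67.3333° = -1.175188 rad
cos θ = 0.385369, sin θ = -0.922762 (intermediates below are computed at full precision and shown rounded to 5 d.p.)
v1: (-4.5,-4) → rotate → (-5.42521,2.61095) → ×s → (-4.84652,2.33245) → (-4.85,2.33)
v2: (3.5,-3.5) → rotate → (-1.88088,-4.57846) → ×s → (-1.68025,-4.09009) → (-1.68,-4.09)
v3: (3.5,0) → rotate → (1.34879,-3.22967) → ×s → (1.20492,-2.88517) → (1.20,-2.89)
v4: (-3,3.5) → rotate → (2.07356,4.11708) → ×s → (1.85238,3.67792) → (1.85,3.68)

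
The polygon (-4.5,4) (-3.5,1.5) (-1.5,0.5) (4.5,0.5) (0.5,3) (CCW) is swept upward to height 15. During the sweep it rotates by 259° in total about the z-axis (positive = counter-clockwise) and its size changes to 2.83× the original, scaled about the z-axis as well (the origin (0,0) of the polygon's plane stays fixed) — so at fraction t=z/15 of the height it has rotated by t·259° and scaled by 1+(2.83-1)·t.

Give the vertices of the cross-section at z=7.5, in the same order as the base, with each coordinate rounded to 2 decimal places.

Cross-section at z=7.5: (-0.43,-11.52) (2.05,-7.00) (1.09,-2.83) (-6.22,6.04) (-5.04,-2.92)

t = z/height = 7.5/15 = 0.5
s = 1 + (scale-1)·z/height = 1 + (2.83-1)·7.5/15 = 1.915000
θ = twist·z/height = 259°·7.5/15 = 129.5000° = 2.260201 rad
cos θ = -0.636078, sin θ = 0.771625 (intermediates below are computed at full precision and shown rounded to 5 d.p.)
v1: (-4.5,4) → rotate → (-0.22415,-6.01662) → ×s → (-0.42924,-11.52183) → (-0.43,-11.52)
v2: (-3.5,1.5) → rotate → (1.06884,-3.65480) → ×s → (2.04682,-6.99895) → (2.05,-7.00)
v3: (-1.5,0.5) → rotate → (0.56831,-1.47548) → ×s → (1.08830,-2.82554) → (1.09,-2.83)
v4: (4.5,0.5) → rotate → (-3.24816,3.15427) → ×s → (-6.22023,6.04043) → (-6.22,6.04)
v5: (0.5,3) → rotate → (-2.63291,-1.52242) → ×s → (-5.04203,-2.91544) → (-5.04,-2.92)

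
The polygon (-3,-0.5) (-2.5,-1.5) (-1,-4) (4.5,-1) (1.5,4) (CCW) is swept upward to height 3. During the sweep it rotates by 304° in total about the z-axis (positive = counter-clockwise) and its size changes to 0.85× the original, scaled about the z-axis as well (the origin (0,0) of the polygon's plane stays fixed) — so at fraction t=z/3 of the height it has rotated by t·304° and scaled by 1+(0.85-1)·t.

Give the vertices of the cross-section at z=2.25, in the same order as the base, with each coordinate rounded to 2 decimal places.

Cross-section at z=2.25: (1.45,2.28) (0.50,2.54) (-2.04,3.03) (-3.33,-2.37) (1.75,-3.36)

t = z/height = 2.25/3 = 0.75
s = 1 + (scale-1)·z/height = 1 + (0.85-1)·2.25/3 = 0.887500
θ = twist·z/height = 304°·2.25/3 = 228.0000° = 3.979351 rad
cos θ = -0.669131, sin θ = -0.743145 (intermediates below are computed at full precision and shown rounded to 5 d.p.)
v1: (-3,-0.5) → rotate → (1.63582,2.56400) → ×s → (1.45179,2.27555) → (1.45,2.28)
v2: (-2.5,-1.5) → rotate → (0.55811,2.86156) → ×s → (0.49532,2.53963) → (0.50,2.54)
v3: (-1,-4) → rotate → (-2.30345,3.41967) → ×s → (-2.04431,3.03495) → (-2.04,3.03)
v4: (4.5,-1) → rotate → (-3.75423,-2.67502) → ×s → (-3.33188,-2.37408) → (-3.33,-2.37)
v5: (1.5,4) → rotate → (1.96888,-3.79124) → ×s → (1.74738,-3.36473) → (1.75,-3.36)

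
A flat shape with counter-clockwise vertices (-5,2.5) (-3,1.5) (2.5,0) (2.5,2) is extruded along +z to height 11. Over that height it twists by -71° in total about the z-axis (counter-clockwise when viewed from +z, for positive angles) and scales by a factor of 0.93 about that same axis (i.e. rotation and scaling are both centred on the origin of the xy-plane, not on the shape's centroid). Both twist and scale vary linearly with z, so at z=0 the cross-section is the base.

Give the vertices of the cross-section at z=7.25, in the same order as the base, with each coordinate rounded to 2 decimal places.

Cross-section at z=7.25: (-1.53,5.11) (-0.92,3.07) (1.63,-1.74) (3.02,-0.43)

t = z/height = 7.25/11 = 0.659091
s = 1 + (scale-1)·z/height = 1 + (0.93-1)·7.25/11 = 0.953864
θ = twist·z/height = -71°·7.25/11 = -46.7955° = -0.816735 rad
cos θ = 0.684605, sin θ = -0.728914 (intermediates below are computed at full precision and shown rounded to 5 d.p.)
v1: (-5,2.5) → rotate → (-1.60074,5.35608) → ×s → (-1.52689,5.10897) → (-1.53,5.11)
v2: (-3,1.5) → rotate → (-0.96044,3.21365) → ×s → (-0.91613,3.06538) → (-0.92,3.07)
v3: (2.5,0) → rotate → (1.71151,-1.82229) → ×s → (1.63255,-1.73821) → (1.63,-1.74)
v4: (2.5,2) → rotate → (3.16934,-0.45308) → ×s → (3.02312,-0.43217) → (3.02,-0.43)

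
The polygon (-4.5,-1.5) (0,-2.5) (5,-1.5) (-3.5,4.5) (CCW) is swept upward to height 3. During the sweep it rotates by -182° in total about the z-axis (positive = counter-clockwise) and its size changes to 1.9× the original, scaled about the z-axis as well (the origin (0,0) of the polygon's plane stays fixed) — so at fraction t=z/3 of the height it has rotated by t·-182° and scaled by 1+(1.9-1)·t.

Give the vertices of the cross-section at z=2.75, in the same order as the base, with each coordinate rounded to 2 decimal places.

Cross-section at z=2.75: (7.37,4.54) (-1.04,4.44) (-9.51,0.59) (8.09,-6.54)

t = z/height = 2.75/3 = 0.916667
s = 1 + (scale-1)·z/height = 1 + (1.9-1)·2.75/3 = 1.825000
θ = twist·z/height = -182°·2.75/3 = -166.8333° = -2.911791 rad
cos θ = -0.973712, sin θ = -0.227784 (intermediates below are computed at full precision and shown rounded to 5 d.p.)
v1: (-4.5,-1.5) → rotate → (4.04003,2.48560) → ×s → (7.37305,4.53622) → (7.37,4.54)
v2: (0,-2.5) → rotate → (-0.56946,2.43428) → ×s → (-1.03927,4.44256) → (-1.04,4.44)
v3: (5,-1.5) → rotate → (-5.21023,0.32165) → ×s → (-9.50868,0.58700) → (-9.51,0.59)
v4: (-3.5,4.5) → rotate → (4.43302,-3.58446) → ×s → (8.09026,-6.54163) → (8.09,-6.54)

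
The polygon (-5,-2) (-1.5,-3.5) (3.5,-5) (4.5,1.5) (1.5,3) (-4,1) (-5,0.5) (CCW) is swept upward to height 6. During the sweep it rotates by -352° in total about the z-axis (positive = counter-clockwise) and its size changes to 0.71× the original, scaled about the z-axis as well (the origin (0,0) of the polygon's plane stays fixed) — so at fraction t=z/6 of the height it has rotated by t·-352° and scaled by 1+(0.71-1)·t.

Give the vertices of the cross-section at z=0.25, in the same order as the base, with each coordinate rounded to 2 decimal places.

t = z/height = 0.25/6 = 0.0416667
s = 1 + (scale-1)·z/height = 1 + (0.71-1)·0.25/6 = 0.987917
θ = twist·z/height = -352°·0.25/6 = -14.6667° = -0.255982 rad
cos θ = 0.967415, sin θ = -0.253195 (intermediates below are computed at full precision and shown rounded to 5 d.p.)
v1: (-5,-2) → rotate → (-5.34347,-0.66885) → ×s → (-5.27890,-0.66077) → (-5.28,-0.66)
v2: (-1.5,-3.5) → rotate → (-2.33731,-3.00616) → ×s → (-2.30906,-2.96984) → (-2.31,-2.97)
v3: (3.5,-5) → rotate → (2.11998,-5.72326) → ×s → (2.09436,-5.65410) → (2.09,-5.65)
v4: (4.5,1.5) → rotate → (4.73316,0.31174) → ×s → (4.67597,0.30798) → (4.68,0.31)
v5: (1.5,3) → rotate → (2.21071,2.52245) → ×s → (2.18400,2.49197) → (2.18,2.49)
v6: (-4,1) → rotate → (-3.61647,1.98020) → ×s → (-3.57277,1.95627) → (-3.57,1.96)
v7: (-5,0.5) → rotate → (-4.71048,1.74968) → ×s → (-4.65356,1.72854) → (-4.65,1.73)

Cross-section at z=0.25: (-5.28,-0.66) (-2.31,-2.97) (2.09,-5.65) (4.68,0.31) (2.18,2.49) (-3.57,1.96) (-4.65,1.73)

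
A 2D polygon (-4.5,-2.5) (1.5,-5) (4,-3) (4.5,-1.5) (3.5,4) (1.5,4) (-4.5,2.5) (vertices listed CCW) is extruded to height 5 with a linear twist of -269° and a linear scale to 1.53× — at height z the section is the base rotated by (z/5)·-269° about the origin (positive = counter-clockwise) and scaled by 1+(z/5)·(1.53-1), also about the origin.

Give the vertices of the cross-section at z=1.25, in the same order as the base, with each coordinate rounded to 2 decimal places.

t = z/height = 1.25/5 = 0.25
s = 1 + (scale-1)·z/height = 1 + (1.53-1)·1.25/5 = 1.132500
θ = twist·z/height = -269°·1.25/5 = -67.2500° = -1.173734 rad
cos θ = 0.386711, sin θ = -0.922201 (intermediates below are computed at full precision and shown rounded to 5 d.p.)
v1: (-4.5,-2.5) → rotate → (-4.04570,3.18313) → ×s → (-4.58176,3.60489) → (-4.58,3.60)
v2: (1.5,-5) → rotate → (-4.03094,-3.31686) → ×s → (-4.56504,-3.75634) → (-4.57,-3.76)
v3: (4,-3) → rotate → (-1.21976,-4.84894) → ×s → (-1.38138,-5.49142) → (-1.38,-5.49)
v4: (4.5,-1.5) → rotate → (0.35690,-4.72997) → ×s → (0.40419,-5.35669) → (0.40,-5.36)
v5: (3.5,4) → rotate → (5.04229,-1.68086) → ×s → (5.71040,-1.90357) → (5.71,-1.90)
v6: (1.5,4) → rotate → (4.26887,0.16354) → ×s → (4.83450,0.18521) → (4.83,0.19)
v7: (-4.5,2.5) → rotate → (0.56530,5.11668) → ×s → (0.64021,5.79464) → (0.64,5.79)

Cross-section at z=1.25: (-4.58,3.60) (-4.57,-3.76) (-1.38,-5.49) (0.40,-5.36) (5.71,-1.90) (4.83,0.19) (0.64,5.79)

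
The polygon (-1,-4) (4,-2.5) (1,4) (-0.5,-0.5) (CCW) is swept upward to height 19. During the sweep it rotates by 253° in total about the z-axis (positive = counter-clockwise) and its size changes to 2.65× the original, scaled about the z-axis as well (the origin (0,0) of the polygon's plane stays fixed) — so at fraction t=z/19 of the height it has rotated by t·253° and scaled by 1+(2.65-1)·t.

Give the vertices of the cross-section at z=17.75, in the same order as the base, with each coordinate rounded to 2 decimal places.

Cross-section at z=17.75: (-7.05,7.75) (-10.92,-4.94) (7.05,-7.75) (-0.35,1.76)

t = z/height = 17.75/19 = 0.934211
s = 1 + (scale-1)·z/height = 1 + (2.65-1)·17.75/19 = 2.541447
θ = twist·z/height = 253°·17.75/19 = 236.3553° = 4.125178 rad
cos θ = -0.554042, sin θ = -0.832489 (intermediates below are computed at full precision and shown rounded to 5 d.p.)
v1: (-1,-4) → rotate → (-2.77591,3.04866) → ×s → (-7.05484,7.74800) → (-7.05,7.75)
v2: (4,-2.5) → rotate → (-4.29739,-1.94485) → ×s → (-10.92159,-4.94274) → (-10.92,-4.94)
v3: (1,4) → rotate → (2.77591,-3.04866) → ×s → (7.05484,-7.74800) → (7.05,-7.75)
v4: (-0.5,-0.5) → rotate → (-0.13922,0.69327) → ×s → (-0.35383,1.76190) → (-0.35,1.76)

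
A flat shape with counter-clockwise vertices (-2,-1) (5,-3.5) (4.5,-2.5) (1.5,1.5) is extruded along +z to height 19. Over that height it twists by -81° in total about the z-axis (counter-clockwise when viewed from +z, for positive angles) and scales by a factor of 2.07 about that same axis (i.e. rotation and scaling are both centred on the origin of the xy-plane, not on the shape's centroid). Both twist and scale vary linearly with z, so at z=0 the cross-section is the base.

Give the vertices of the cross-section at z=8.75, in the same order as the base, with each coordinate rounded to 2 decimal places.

Cross-section at z=8.75: (-3.28,0.62) (2.77,-8.68) (3.08,-7.04) (3.14,0.42)

t = z/height = 8.75/19 = 0.460526
s = 1 + (scale-1)·z/height = 1 + (2.07-1)·8.75/19 = 1.492763
θ = twist·z/height = -81°·8.75/19 = -37.3026° = -0.651054 rad
cos θ = 0.795446, sin θ = -0.606025 (intermediates below are computed at full precision and shown rounded to 5 d.p.)
v1: (-2,-1) → rotate → (-2.19692,0.41660) → ×s → (-3.27948,0.62189) → (-3.28,0.62)
v2: (5,-3.5) → rotate → (1.85614,-5.81418) → ×s → (2.77078,-8.67920) → (2.77,-8.68)
v3: (4.5,-2.5) → rotate → (2.06444,-4.71573) → ×s → (3.08172,-7.03946) → (3.08,-7.04)
v4: (1.5,1.5) → rotate → (2.10221,0.28413) → ×s → (3.13810,0.42414) → (3.14,0.42)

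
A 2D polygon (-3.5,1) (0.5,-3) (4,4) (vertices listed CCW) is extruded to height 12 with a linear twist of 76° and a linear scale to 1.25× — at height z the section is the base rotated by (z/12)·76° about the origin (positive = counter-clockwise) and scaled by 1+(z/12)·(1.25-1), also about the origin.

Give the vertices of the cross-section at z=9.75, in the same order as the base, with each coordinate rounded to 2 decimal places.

Cross-section at z=9.75: (-3.05,-3.14) (3.46,-1.18) (-1.96,6.52)

t = z/height = 9.75/12 = 0.8125
s = 1 + (scale-1)·z/height = 1 + (1.25-1)·9.75/12 = 1.203125
θ = twist·z/height = 76°·9.75/12 = 61.7500° = 1.077741 rad
cos θ = 0.473320, sin θ = 0.880891 (intermediates below are computed at full precision and shown rounded to 5 d.p.)
v1: (-3.5,1) → rotate → (-2.53751,-2.60980) → ×s → (-3.05294,-3.13991) → (-3.05,-3.14)
v2: (0.5,-3) → rotate → (2.87933,-0.97951) → ×s → (3.46420,-1.17848) → (3.46,-1.18)
v3: (4,4) → rotate → (-1.63028,5.41684) → ×s → (-1.96144,6.51714) → (-1.96,6.52)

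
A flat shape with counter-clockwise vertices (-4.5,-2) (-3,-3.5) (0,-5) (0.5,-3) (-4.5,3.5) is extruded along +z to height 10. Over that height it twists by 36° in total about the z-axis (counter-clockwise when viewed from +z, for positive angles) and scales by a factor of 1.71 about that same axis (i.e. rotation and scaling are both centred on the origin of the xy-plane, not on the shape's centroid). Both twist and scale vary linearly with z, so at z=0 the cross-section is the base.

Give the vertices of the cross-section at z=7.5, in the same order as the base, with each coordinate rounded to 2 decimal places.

Cross-section at z=7.5: (-4.75,-5.86) (-1.66,-6.87) (3.48,-6.83) (2.77,-3.75) (-8.58,1.65)

t = z/height = 7.5/10 = 0.75
s = 1 + (scale-1)·z/height = 1 + (1.71-1)·7.5/10 = 1.532500
θ = twist·z/height = 36°·7.5/10 = 27.0000° = 0.471239 rad
cos θ = 0.891007, sin θ = 0.453990 (intermediates below are computed at full precision and shown rounded to 5 d.p.)
v1: (-4.5,-2) → rotate → (-3.10155,-3.82497) → ×s → (-4.75312,-5.86177) → (-4.75,-5.86)
v2: (-3,-3.5) → rotate → (-1.08405,-4.48049) → ×s → (-1.66131,-6.86636) → (-1.66,-6.87)
v3: (0,-5) → rotate → (2.26995,-4.45503) → ×s → (3.47870,-6.82734) → (3.48,-6.83)
v4: (0.5,-3) → rotate → (1.80747,-2.44602) → ×s → (2.76996,-3.74853) → (2.77,-3.75)
v5: (-4.5,3.5) → rotate → (-5.59850,1.07557) → ×s → (-8.57970,1.64830) → (-8.58,1.65)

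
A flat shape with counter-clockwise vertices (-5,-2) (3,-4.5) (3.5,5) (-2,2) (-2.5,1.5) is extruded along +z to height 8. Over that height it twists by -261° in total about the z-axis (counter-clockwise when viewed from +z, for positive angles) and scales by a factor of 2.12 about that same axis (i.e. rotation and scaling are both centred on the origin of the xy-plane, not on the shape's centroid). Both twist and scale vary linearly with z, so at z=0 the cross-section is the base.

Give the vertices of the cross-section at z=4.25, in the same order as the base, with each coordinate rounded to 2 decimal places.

t = z/height = 4.25/8 = 0.53125
s = 1 + (scale-1)·z/height = 1 + (2.12-1)·4.25/8 = 1.595000
θ = twist·z/height = -261°·4.25/8 = -138.6563° = -2.420008 rad
cos θ = -0.750760, sin θ = -0.660575 (intermediates below are computed at full precision and shown rounded to 5 d.p.)
v1: (-5,-2) → rotate → (2.43265,4.80440) → ×s → (3.88008,7.66301) → (3.88,7.66)
v2: (3,-4.5) → rotate → (-5.22487,1.39669) → ×s → (-8.33366,2.22773) → (-8.33,2.23)
v3: (3.5,5) → rotate → (0.67522,-6.06581) → ×s → (1.07697,-9.67497) → (1.08,-9.67)
v4: (-2,2) → rotate → (2.82267,-0.18037) → ×s → (4.50216,-0.28769) → (4.50,-0.29)
v5: (-2.5,1.5) → rotate → (2.86776,0.52530) → ×s → (4.57408,0.83785) → (4.57,0.84)

Cross-section at z=4.25: (3.88,7.66) (-8.33,2.23) (1.08,-9.67) (4.50,-0.29) (4.57,0.84)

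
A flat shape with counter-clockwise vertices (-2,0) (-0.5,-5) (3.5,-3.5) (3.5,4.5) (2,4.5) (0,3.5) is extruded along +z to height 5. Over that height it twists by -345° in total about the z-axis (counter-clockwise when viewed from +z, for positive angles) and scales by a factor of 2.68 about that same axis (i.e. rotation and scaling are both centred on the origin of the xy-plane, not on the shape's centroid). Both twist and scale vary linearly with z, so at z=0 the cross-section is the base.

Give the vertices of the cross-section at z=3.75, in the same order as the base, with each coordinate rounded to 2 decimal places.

t = z/height = 3.75/5 = 0.75
s = 1 + (scale-1)·z/height = 1 + (2.68-1)·3.75/5 = 2.260000
θ = twist·z/height = -345°·3.75/5 = -258.7500° = -4.516039 rad
cos θ = -0.195090, sin θ = 0.980785 (intermediates below are computed at full precision and shown rounded to 5 d.p.)
v1: (-2,0) → rotate → (0.39018,-1.96157) → ×s → (0.88181,-4.43315) → (0.88,-4.43)
v2: (-0.5,-5) → rotate → (5.00147,0.48506) → ×s → (11.30333,1.09623) → (11.30,1.10)
v3: (3.5,-3.5) → rotate → (2.74993,4.11556) → ×s → (6.21485,9.30118) → (6.21,9.30)
v4: (3.5,4.5) → rotate → (-5.09635,2.55484) → ×s → (-11.51775,5.77394) → (-11.52,5.77)
v5: (2,4.5) → rotate → (-4.80371,1.08366) → ×s → (-10.85639,2.44908) → (-10.86,2.45)
v6: (0,3.5) → rotate → (-3.43275,-0.68282) → ×s → (-7.75801,-1.54316) → (-7.76,-1.54)

Cross-section at z=3.75: (0.88,-4.43) (11.30,1.10) (6.21,9.30) (-11.52,5.77) (-10.86,2.45) (-7.76,-1.54)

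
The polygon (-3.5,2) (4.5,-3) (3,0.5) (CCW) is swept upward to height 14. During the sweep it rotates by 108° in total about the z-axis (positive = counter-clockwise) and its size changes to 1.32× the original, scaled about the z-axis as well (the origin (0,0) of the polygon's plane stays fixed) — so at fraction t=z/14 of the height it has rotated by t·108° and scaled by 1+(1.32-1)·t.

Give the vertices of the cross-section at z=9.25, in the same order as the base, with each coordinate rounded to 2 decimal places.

Cross-section at z=9.25: (-3.65,-3.24) (5.19,4.00) (0.59,3.64)

t = z/height = 9.25/14 = 0.660714
s = 1 + (scale-1)·z/height = 1 + (1.32-1)·9.25/14 = 1.211429
θ = twist·z/height = 108°·9.25/14 = 71.3571° = 1.245417 rad
cos θ = 0.319668, sin θ = 0.947530 (intermediates below are computed at full precision and shown rounded to 5 d.p.)
v1: (-3.5,2) → rotate → (-3.01390,-2.67702) → ×s → (-3.65112,-3.24302) → (-3.65,-3.24)
v2: (4.5,-3) → rotate → (4.28110,3.30488) → ×s → (5.18624,4.00362) → (5.19,4.00)
v3: (3,0.5) → rotate → (0.48524,3.00242) → ×s → (0.58783,3.63722) → (0.59,3.64)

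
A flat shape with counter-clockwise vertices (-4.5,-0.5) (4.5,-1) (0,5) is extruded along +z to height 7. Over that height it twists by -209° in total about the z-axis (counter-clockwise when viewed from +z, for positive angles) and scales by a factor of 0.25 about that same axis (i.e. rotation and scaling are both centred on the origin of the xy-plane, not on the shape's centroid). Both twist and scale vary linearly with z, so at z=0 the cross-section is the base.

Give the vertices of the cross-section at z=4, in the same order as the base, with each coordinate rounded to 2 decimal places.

Cross-section at z=4: (1.01,2.38) (-1.76,-1.96) (2.49,-1.40)

t = z/height = 4/7 = 0.571429
s = 1 + (scale-1)·z/height = 1 + (0.25-1)·4/7 = 0.571429
θ = twist·z/height = -209°·4/7 = -119.4286° = -2.084422 rad
cos θ = -0.491338, sin θ = -0.870969 (intermediates below are computed at full precision and shown rounded to 5 d.p.)
v1: (-4.5,-0.5) → rotate → (1.77554,4.16503) → ×s → (1.01459,2.38002) → (1.01,2.38)
v2: (4.5,-1) → rotate → (-3.08199,-3.42802) → ×s → (-1.76114,-1.95887) → (-1.76,-1.96)
v3: (0,5) → rotate → (4.35484,-2.45669) → ×s → (2.48848,-1.40382) → (2.49,-1.40)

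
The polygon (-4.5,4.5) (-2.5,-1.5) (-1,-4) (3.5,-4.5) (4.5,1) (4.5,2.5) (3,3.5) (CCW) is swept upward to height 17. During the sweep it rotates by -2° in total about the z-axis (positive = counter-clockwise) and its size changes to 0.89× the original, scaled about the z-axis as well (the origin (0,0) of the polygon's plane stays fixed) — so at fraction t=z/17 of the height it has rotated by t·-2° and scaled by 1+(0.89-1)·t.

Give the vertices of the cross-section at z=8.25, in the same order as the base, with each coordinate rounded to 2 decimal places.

t = z/height = 8.25/17 = 0.485294
s = 1 + (scale-1)·z/height = 1 + (0.89-1)·8.25/17 = 0.946618
θ = twist·z/height = -2°·8.25/17 = -0.9706° = -0.016940 rad
cos θ = 0.999857, sin θ = -0.016939 (intermediates below are computed at full precision and shown rounded to 5 d.p.)
v1: (-4.5,4.5) → rotate → (-4.42313,4.57558) → ×s → (-4.18701,4.33133) → (-4.19,4.33)
v2: (-2.5,-1.5) → rotate → (-2.52505,-1.45744) → ×s → (-2.39026,-1.37964) → (-2.39,-1.38)
v3: (-1,-4) → rotate → (-1.06761,-3.98249) → ×s → (-1.01062,-3.76989) → (-1.01,-3.77)
v4: (3.5,-4.5) → rotate → (3.42327,-4.55864) → ×s → (3.24053,-4.31529) → (3.24,-4.32)
v5: (4.5,1) → rotate → (4.51629,0.92363) → ×s → (4.27520,0.87432) → (4.28,0.87)
v6: (4.5,2.5) → rotate → (4.54170,2.42342) → ×s → (4.29926,2.29405) → (4.30,2.29)
v7: (3,3.5) → rotate → (3.05886,3.44868) → ×s → (2.89557,3.26458) → (2.90,3.26)

Cross-section at z=8.25: (-4.19,4.33) (-2.39,-1.38) (-1.01,-3.77) (3.24,-4.32) (4.28,0.87) (4.30,2.29) (2.90,3.26)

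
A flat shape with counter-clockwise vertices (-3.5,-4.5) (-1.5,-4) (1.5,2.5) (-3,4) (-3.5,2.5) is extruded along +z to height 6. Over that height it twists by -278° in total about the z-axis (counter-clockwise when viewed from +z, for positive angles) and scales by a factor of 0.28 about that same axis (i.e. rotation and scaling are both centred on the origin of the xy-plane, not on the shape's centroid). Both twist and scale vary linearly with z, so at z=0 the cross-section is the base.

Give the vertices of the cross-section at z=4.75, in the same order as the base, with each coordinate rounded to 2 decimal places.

Cross-section at z=4.75: (2.40,0.51) (1.60,0.90) (-1.19,-0.41) (-0.12,-2.15) (0.46,-1.79)

t = z/height = 4.75/6 = 0.791667
s = 1 + (scale-1)·z/height = 1 + (0.28-1)·4.75/6 = 0.430000
θ = twist·z/height = -278°·4.75/6 = -220.0833° = -3.841179 rad
cos θ = -0.765109, sin θ = 0.643901 (intermediates below are computed at full precision and shown rounded to 5 d.p.)
v1: (-3.5,-4.5) → rotate → (5.57544,1.18934) → ×s → (2.39744,0.51141) → (2.40,0.51)
v2: (-1.5,-4) → rotate → (3.72327,2.09458) → ×s → (1.60101,0.90067) → (1.60,0.90)
v3: (1.5,2.5) → rotate → (-2.75742,-0.94692) → ×s → (-1.18569,-0.40718) → (-1.19,-0.41)
v4: (-3,4) → rotate → (-0.28028,-4.99214) → ×s → (-0.12052,-2.14662) → (-0.12,-2.15)
v5: (-3.5,2.5) → rotate → (1.06813,-4.16643) → ×s → (0.45929,-1.79156) → (0.46,-1.79)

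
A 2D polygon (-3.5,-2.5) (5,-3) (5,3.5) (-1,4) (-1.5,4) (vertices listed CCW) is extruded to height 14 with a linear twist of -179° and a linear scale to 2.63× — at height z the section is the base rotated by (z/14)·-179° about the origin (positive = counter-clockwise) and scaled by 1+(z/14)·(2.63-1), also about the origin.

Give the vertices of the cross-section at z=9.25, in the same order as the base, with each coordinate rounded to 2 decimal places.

Cross-section at z=9.25: (-1.13,8.86) (-10.41,-6.20) (1.48,-12.59) (8.30,-2.11) (8.79,-1.19)

t = z/height = 9.25/14 = 0.660714
s = 1 + (scale-1)·z/height = 1 + (2.63-1)·9.25/14 = 2.076964
θ = twist·z/height = -179°·9.25/14 = -118.2679° = -2.064164 rad
cos θ = -0.473594, sin θ = -0.880743 (intermediates below are computed at full precision and shown rounded to 5 d.p.)
v1: (-3.5,-2.5) → rotate → (-0.54428,4.26659) → ×s → (-1.13045,8.86155) → (-1.13,8.86)
v2: (5,-3) → rotate → (-5.01020,-2.98293) → ×s → (-10.40601,-6.19545) → (-10.41,-6.20)
v3: (5,3.5) → rotate → (0.71463,-6.06130) → ×s → (1.48426,-12.58909) → (1.48,-12.59)
v4: (-1,4) → rotate → (3.99657,-1.01363) → ×s → (8.30073,-2.10528) → (8.30,-2.11)
v5: (-1.5,4) → rotate → (4.23336,-0.57326) → ×s → (8.79255,-1.19064) → (8.79,-1.19)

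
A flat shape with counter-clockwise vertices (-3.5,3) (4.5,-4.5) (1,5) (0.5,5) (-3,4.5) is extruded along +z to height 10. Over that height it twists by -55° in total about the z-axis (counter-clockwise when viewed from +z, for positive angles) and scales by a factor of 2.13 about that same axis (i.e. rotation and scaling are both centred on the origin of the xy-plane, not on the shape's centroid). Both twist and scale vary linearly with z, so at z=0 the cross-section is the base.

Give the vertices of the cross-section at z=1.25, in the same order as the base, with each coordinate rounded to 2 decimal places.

Cross-section at z=1.25: (-3.56,3.88) (4.48,-5.71) (1.82,5.53) (1.25,5.60) (-2.78,5.51)

t = z/height = 1.25/10 = 0.125
s = 1 + (scale-1)·z/height = 1 + (2.13-1)·1.25/10 = 1.141250
θ = twist·z/height = -55°·1.25/10 = -6.8750° = -0.119991 rad
cos θ = 0.992810, sin θ = -0.119704 (intermediates below are computed at full precision and shown rounded to 5 d.p.)
v1: (-3.5,3) → rotate → (-3.11572,3.39739) → ×s → (-3.55582,3.87727) → (-3.56,3.88)
v2: (4.5,-4.5) → rotate → (3.92898,-5.00631) → ×s → (4.48395,-5.71345) → (4.48,-5.71)
v3: (1,5) → rotate → (1.59133,4.84434) → ×s → (1.81610,5.52861) → (1.82,5.53)
v4: (0.5,5) → rotate → (1.09492,4.90420) → ×s → (1.24958,5.59691) → (1.25,5.60)
v5: (-3,4.5) → rotate → (-2.43976,4.82675) → ×s → (-2.78438,5.50853) → (-2.78,5.51)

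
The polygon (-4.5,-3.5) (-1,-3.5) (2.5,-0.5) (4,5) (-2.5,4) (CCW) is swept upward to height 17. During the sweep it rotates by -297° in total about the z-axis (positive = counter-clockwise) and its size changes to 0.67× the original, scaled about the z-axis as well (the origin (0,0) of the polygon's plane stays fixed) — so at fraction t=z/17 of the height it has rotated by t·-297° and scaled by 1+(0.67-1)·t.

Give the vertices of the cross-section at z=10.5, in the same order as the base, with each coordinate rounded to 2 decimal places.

Cross-section at z=10.5: (3.74,2.57) (0.96,2.73) (-1.96,0.52) (-3.42,-3.78) (1.80,-3.30)

t = z/height = 10.5/17 = 0.617647
s = 1 + (scale-1)·z/height = 1 + (0.67-1)·10.5/17 = 0.796176
θ = twist·z/height = -297°·10.5/17 = -183.4412° = -3.201653 rad
cos θ = -0.998197, sin θ = 0.060024 (intermediates below are computed at full precision and shown rounded to 5 d.p.)
v1: (-4.5,-3.5) → rotate → (4.70197,3.22358) → ×s → (3.74360,2.56654) → (3.74,2.57)
v2: (-1,-3.5) → rotate → (1.20828,3.43367) → ×s → (0.96200,2.73380) → (0.96,2.73)
v3: (2.5,-0.5) → rotate → (-2.46548,0.64916) → ×s → (-1.96296,0.51684) → (-1.96,0.52)
v4: (4,5) → rotate → (-4.29291,-4.75089) → ×s → (-3.41791,-3.78255) → (-3.42,-3.78)
v5: (-2.5,4) → rotate → (2.25540,-4.14285) → ×s → (1.79569,-3.29844) → (1.80,-3.30)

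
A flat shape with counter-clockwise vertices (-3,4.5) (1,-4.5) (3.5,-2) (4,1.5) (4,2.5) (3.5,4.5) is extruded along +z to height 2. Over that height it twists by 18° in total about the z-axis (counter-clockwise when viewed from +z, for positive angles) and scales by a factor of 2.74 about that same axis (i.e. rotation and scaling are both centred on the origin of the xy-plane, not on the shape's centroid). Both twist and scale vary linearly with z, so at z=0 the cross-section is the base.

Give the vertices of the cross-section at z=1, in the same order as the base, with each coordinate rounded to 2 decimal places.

Cross-section at z=1: (-6.86,7.43) (3.16,-8.02) (7.05,-2.67) (6.95,3.94) (6.66,5.79) (5.15,9.34)

t = z/height = 1/2 = 0.5
s = 1 + (scale-1)·z/height = 1 + (2.74-1)·1/2 = 1.870000
θ = twist·z/height = 18°·1/2 = 9.0000° = 0.157080 rad
cos θ = 0.987688, sin θ = 0.156434 (intermediates below are computed at full precision and shown rounded to 5 d.p.)
v1: (-3,4.5) → rotate → (-3.66702,3.97529) → ×s → (-6.85733,7.43380) → (-6.86,7.43)
v2: (1,-4.5) → rotate → (1.69164,-4.28816) → ×s → (3.16337,-8.01886) → (3.16,-8.02)
v3: (3.5,-2) → rotate → (3.76978,-1.42786) → ×s → (7.04949,-2.67009) → (7.05,-2.67)
v4: (4,1.5) → rotate → (3.71610,2.10727) → ×s → (6.94911,3.94060) → (6.95,3.94)
v5: (4,2.5) → rotate → (3.55967,3.09496) → ×s → (6.65658,5.78757) → (6.66,5.79)
v6: (3.5,4.5) → rotate → (2.75295,4.99212) → ×s → (5.14802,9.33526) → (5.15,9.34)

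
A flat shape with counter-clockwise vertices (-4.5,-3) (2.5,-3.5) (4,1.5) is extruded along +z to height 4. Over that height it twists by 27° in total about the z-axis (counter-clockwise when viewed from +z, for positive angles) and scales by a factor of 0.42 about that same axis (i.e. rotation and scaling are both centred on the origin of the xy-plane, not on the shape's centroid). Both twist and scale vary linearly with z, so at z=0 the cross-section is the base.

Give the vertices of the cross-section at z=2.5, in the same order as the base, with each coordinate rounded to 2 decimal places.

t = z/height = 2.5/4 = 0.625
s = 1 + (scale-1)·z/height = 1 + (0.42-1)·2.5/4 = 0.637500
θ = twist·z/height = 27°·2.5/4 = 16.8750° = 0.294524 rad
cos θ = 0.956940, sin θ = 0.290285 (intermediates below are computed at full precision and shown rounded to 5 d.p.)
v1: (-4.5,-3) → rotate → (-3.43538,-4.17710) → ×s → (-2.19005,-2.66290) → (-2.19,-2.66)
v2: (2.5,-3.5) → rotate → (3.40835,-2.62358) → ×s → (2.17282,-1.67253) → (2.17,-1.67)
v3: (4,1.5) → rotate → (3.39233,2.59655) → ×s → (2.16261,1.65530) → (2.16,1.66)

Cross-section at z=2.5: (-2.19,-2.66) (2.17,-1.67) (2.16,1.66)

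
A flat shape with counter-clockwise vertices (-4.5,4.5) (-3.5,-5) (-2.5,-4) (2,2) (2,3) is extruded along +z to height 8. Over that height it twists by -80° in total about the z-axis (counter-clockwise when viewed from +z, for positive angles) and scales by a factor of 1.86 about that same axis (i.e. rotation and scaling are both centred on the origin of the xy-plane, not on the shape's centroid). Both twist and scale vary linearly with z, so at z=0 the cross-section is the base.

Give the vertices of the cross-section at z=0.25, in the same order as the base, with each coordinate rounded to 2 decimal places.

Cross-section at z=0.25: (-4.41,4.82) (-3.81,-4.97) (-2.74,-3.99) (2.14,1.96) (2.19,2.99)

t = z/height = 0.25/8 = 0.03125
s = 1 + (scale-1)·z/height = 1 + (1.86-1)·0.25/8 = 1.026875
θ = twist·z/height = -80°·0.25/8 = -2.5000° = -0.043633 rad
cos θ = 0.999048, sin θ = -0.043619 (intermediates below are computed at full precision and shown rounded to 5 d.p.)
v1: (-4.5,4.5) → rotate → (-4.29943,4.69200) → ×s → (-4.41498,4.81810) → (-4.41,4.82)
v2: (-3.5,-5) → rotate → (-3.71477,-4.84257) → ×s → (-3.81460,-4.97272) → (-3.81,-4.97)
v3: (-2.5,-4) → rotate → (-2.67210,-3.88714) → ×s → (-2.74391,-3.99161) → (-2.74,-3.99)
v4: (2,2) → rotate → (2.08534,1.91086) → ×s → (2.14138,1.96221) → (2.14,1.96)
v5: (2,3) → rotate → (2.12895,2.90991) → ×s → (2.18617,2.98811) → (2.19,2.99)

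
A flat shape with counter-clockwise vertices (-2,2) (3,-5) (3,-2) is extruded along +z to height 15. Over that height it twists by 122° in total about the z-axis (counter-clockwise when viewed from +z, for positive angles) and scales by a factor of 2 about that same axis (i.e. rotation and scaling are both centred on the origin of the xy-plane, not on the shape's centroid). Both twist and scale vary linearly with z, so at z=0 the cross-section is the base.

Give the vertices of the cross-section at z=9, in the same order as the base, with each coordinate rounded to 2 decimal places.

Cross-section at z=9: (-3.99,-2.14) (9.05,2.28) (4.45,3.67)

t = z/height = 9/15 = 0.6
s = 1 + (scale-1)·z/height = 1 + (2-1)·9/15 = 1.600000
θ = twist·z/height = 122°·9/15 = 73.2000° = 1.277581 rad
cos θ = 0.289032, sin θ = 0.957319 (intermediates below are computed at full precision and shown rounded to 5 d.p.)
v1: (-2,2) → rotate → (-2.49270,-1.33658) → ×s → (-3.98832,-2.13852) → (-3.99,-2.14)
v2: (3,-5) → rotate → (5.65369,1.42680) → ×s → (9.04591,2.28288) → (9.05,2.28)
v3: (3,-2) → rotate → (2.78173,2.29389) → ×s → (4.45078,3.67023) → (4.45,3.67)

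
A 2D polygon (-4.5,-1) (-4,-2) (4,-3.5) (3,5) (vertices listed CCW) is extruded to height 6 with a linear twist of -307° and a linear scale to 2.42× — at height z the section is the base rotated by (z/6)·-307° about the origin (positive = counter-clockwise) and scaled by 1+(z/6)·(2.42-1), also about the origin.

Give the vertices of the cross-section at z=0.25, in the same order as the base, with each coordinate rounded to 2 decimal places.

Cross-section at z=0.25: (-4.88,0.02) (-4.60,-1.13) (3.31,-4.55) (4.27,4.46)

t = z/height = 0.25/6 = 0.0416667
s = 1 + (scale-1)·z/height = 1 + (2.42-1)·0.25/6 = 1.059167
θ = twist·z/height = -307°·0.25/6 = -12.7917° = -0.223257 rad
cos θ = 0.975182, sin θ = -0.221407 (intermediates below are computed at full precision and shown rounded to 5 d.p.)
v1: (-4.5,-1) → rotate → (-4.60972,0.02115) → ×s → (-4.88247,0.02240) → (-4.88,0.02)
v2: (-4,-2) → rotate → (-4.34354,-1.06474) → ×s → (-4.60053,-1.12773) → (-4.60,-1.13)
v3: (4,-3.5) → rotate → (3.12580,-4.29876) → ×s → (3.31075,-4.55311) → (3.31,-4.55)
v4: (3,5) → rotate → (4.03258,4.21169) → ×s → (4.27117,4.46088) → (4.27,4.46)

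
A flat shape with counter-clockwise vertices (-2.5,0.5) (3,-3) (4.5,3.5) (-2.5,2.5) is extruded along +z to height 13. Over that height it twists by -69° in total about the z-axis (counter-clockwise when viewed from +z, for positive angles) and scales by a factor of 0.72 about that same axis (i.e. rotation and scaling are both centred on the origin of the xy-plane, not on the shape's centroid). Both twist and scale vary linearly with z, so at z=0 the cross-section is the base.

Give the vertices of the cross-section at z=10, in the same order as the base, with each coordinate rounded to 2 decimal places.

Cross-section at z=10: (-0.86,1.80) (-0.47,-3.30) (4.32,-1.17) (0.39,2.75)

t = z/height = 10/13 = 0.769231
s = 1 + (scale-1)·z/height = 1 + (0.72-1)·10/13 = 0.784615
θ = twist·z/height = -69°·10/13 = -53.0769° = -0.926367 rad
cos θ = 0.600742, sin θ = -0.799443 (intermediates below are computed at full precision and shown rounded to 5 d.p.)
v1: (-2.5,0.5) → rotate → (-1.10213,2.29898) → ×s → (-0.86475,1.80381) → (-0.86,1.80)
v2: (3,-3) → rotate → (-0.59610,-4.20056) → ×s → (-0.46771,-3.29582) → (-0.47,-3.30)
v3: (4.5,3.5) → rotate → (5.50139,-1.49489) → ×s → (4.31648,-1.17292) → (4.32,-1.17)
v4: (-2.5,2.5) → rotate → (0.49675,3.50046) → ×s → (0.38976,2.74652) → (0.39,2.75)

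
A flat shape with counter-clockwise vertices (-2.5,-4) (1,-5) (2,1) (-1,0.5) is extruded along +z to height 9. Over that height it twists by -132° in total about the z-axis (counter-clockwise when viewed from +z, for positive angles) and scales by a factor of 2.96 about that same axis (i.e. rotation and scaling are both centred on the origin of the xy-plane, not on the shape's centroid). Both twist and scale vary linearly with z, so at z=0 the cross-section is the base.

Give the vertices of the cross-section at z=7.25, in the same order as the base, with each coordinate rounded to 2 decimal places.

t = z/height = 7.25/9 = 0.805556
s = 1 + (scale-1)·z/height = 1 + (2.96-1)·7.25/9 = 2.578889
θ = twist·z/height = -132°·7.25/9 = -106.3333° = -1.855867 rad
cos θ = -0.281225, sin θ = -0.959642 (intermediates below are computed at full precision and shown rounded to 5 d.p.)
v1: (-2.5,-4) → rotate → (-3.13550,3.52400) → ×s → (-8.08612,9.08802) → (-8.09,9.09)
v2: (1,-5) → rotate → (-5.07943,0.44648) → ×s → (-13.09930,1.15143) → (-13.10,1.15)
v3: (2,1) → rotate → (0.39719,-2.20051) → ×s → (1.02431,-5.67487) → (1.02,-5.67)
v4: (-1,0.5) → rotate → (0.76105,0.81903) → ×s → (1.96265,2.11219) → (1.96,2.11)

Cross-section at z=7.25: (-8.09,9.09) (-13.10,1.15) (1.02,-5.67) (1.96,2.11)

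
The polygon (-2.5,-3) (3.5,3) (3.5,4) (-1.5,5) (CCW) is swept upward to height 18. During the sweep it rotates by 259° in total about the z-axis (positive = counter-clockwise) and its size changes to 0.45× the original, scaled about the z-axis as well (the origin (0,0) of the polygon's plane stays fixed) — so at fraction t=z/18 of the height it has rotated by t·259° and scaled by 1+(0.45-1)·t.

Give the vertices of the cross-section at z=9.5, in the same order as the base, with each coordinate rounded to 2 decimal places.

Cross-section at z=9.5: (2.75,0.33) (-3.27,0.15) (-3.75,-0.36) (-1.66,-3.31)

t = z/height = 9.5/18 = 0.527778
s = 1 + (scale-1)·z/height = 1 + (0.45-1)·9.5/18 = 0.709722
θ = twist·z/height = 259°·9.5/18 = 136.6944° = 2.385768 rad
cos θ = -0.727706, sin θ = 0.685889 (intermediates below are computed at full precision and shown rounded to 5 d.p.)
v1: (-2.5,-3) → rotate → (3.87693,0.46840) → ×s → (2.75155,0.33243) → (2.75,0.33)
v2: (3.5,3) → rotate → (-4.60464,0.21749) → ×s → (-3.26801,0.15436) → (-3.27,0.15)
v3: (3.5,4) → rotate → (-5.29053,-0.51021) → ×s → (-3.75480,-0.36211) → (-3.75,-0.36)
v4: (-1.5,5) → rotate → (-2.33789,-4.66736) → ×s → (-1.65925,-3.31253) → (-1.66,-3.31)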